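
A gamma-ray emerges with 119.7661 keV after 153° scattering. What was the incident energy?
215.1000 keV

Convert final energy to wavelength (hc ≈ 1239.842 keV·pm):
λ' = hc/E' = 1239.842 / 119.7661 = 10.3522 pm

Calculate the Compton shift:
Δλ = λ_C(1 - cos(153°))
Δλ = 2.4263 × (1 - cos(153°))
Δλ = 4.5882 pm

Initial wavelength:
λ = λ' - Δλ = 10.3522 - 4.5882 = 5.7640 pm

Initial energy:
E = hc/λ = 1239.842 / 5.7640 = 215.1000 keV

(Intermediate values are shown rounded; full precision is carried through to the final answer.)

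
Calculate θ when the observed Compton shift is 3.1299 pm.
106.86°

From the Compton formula Δλ = λ_C(1 - cos θ), we can solve for θ:

cos θ = 1 - Δλ/λ_C

Given:
- Δλ = 3.1299 pm
- λ_C = h/(m_e·c) ≈ 2.42631024 pm

cos θ = 1 - 3.1299/2.42631024
cos θ = 1 - 1.289983
cos θ = -0.289983

θ = arccos(-0.289983)
θ = 106.86°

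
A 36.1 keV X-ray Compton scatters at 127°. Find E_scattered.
32.4301 keV

First convert energy to wavelength:
λ = hc/E, with hc ≈ 1239.842 keV·pm (i.e. 1239.842 eV·nm)

For E = 36.1 keV = 36100 eV:
λ = 1239.842 keV·pm / 36.1 keV
λ = 34.3447 pm

Calculate the Compton shift:
Δλ = λ_C(1 - cos(127°)) = 2.4263 × 1.6018
Δλ = 3.8865 pm

Final wavelength:
λ' = 34.3447 + 3.8865 = 38.2312 pm

Final energy:
E' = hc/λ' = 1239.842 / 38.2312 = 32.4301 keV

(Intermediate values are shown rounded; full precision is carried through to the final answer.)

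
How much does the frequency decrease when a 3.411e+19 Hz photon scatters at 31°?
1.294e+18 Hz (decrease)

Convert frequency to wavelength (c = 299792458 m/s):
λ₀ = c/f₀ = 299792458/3.411e+19 = 8.7889903e-12 m = 8.7890 pm

Calculate Compton shift:
Δλ = λ_C(1 - cos(31°)) = 0.3466 pm

Final wavelength:
λ' = λ₀ + Δλ = 8.7890 + 0.3466 = 9.1355 pm

Final frequency:
f' = c/λ' = 299792458/9.1355467e-12 = 3.2816039e+19 Hz

Frequency shift (decrease):
Δf = f₀ - f' = 3.411e+19 - 3.2816039e+19 = 1.294e+18 Hz

(Intermediate values are shown rounded; full precision is carried through to the final answer.)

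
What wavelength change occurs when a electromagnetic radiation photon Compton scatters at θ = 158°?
4.6759 pm

Using the Compton scattering formula:
Δλ = λ_C(1 - cos θ)

where λ_C = h/(m_e·c) ≈ 2.4263 pm is the Compton wavelength of an electron.

For θ = 158°:
cos(158°) = -0.9272
1 - cos(158°) = 1.9272

Δλ = 2.4263 × 1.9272
Δλ = 4.6759 pm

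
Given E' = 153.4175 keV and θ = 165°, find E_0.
374.4000 keV

Convert final energy to wavelength (hc ≈ 1239.842 keV·pm):
λ' = hc/E' = 1239.842 / 153.4175 = 8.0815 pm

Calculate the Compton shift:
Δλ = λ_C(1 - cos(165°))
Δλ = 2.4263 × (1 - cos(165°))
Δλ = 4.7699 pm

Initial wavelength:
λ = λ' - Δλ = 8.0815 - 4.7699 = 3.3115 pm

Initial energy:
E = hc/λ = 1239.842 / 3.3115 = 374.4000 keV

(Intermediate values are shown rounded; full precision is carried through to the final answer.)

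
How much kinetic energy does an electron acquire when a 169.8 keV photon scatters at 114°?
54.0887 keV

By energy conservation: K_e = E_initial - E_final

First find the scattered photon energy:
Initial wavelength: λ = hc/E = 7.3018 pm
Compton shift: Δλ = λ_C(1 - cos(114°)) = 3.4132 pm
Final wavelength: λ' = 7.3018 + 3.4132 = 10.7150 pm
Final photon energy: E' = hc/λ' = 115.7113 keV

Electron kinetic energy:
K_e = E - E' = 169.8000 - 115.7113 = 54.0887 keV

(Intermediate values are shown rounded; full precision is carried through to the final answer.)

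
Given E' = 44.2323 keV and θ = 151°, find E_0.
52.8001 keV

Convert final energy to wavelength (hc ≈ 1239.842 keV·pm):
λ' = hc/E' = 1239.842 / 44.2323 = 28.0302 pm

Calculate the Compton shift:
Δλ = λ_C(1 - cos(151°))
Δλ = 2.4263 × (1 - cos(151°))
Δλ = 4.5484 pm

Initial wavelength:
λ = λ' - Δλ = 28.0302 - 4.5484 = 23.4818 pm

Initial energy:
E = hc/λ = 1239.842 / 23.4818 = 52.8001 keV

(Intermediate values are shown rounded; full precision is carried through to the final answer.)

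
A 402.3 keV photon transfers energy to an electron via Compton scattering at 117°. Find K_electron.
214.7213 keV

By energy conservation: K_e = E_initial - E_final

First find the scattered photon energy:
Initial wavelength: λ = hc/E = 3.0819 pm
Compton shift: Δλ = λ_C(1 - cos(117°)) = 3.5278 pm
Final wavelength: λ' = 3.0819 + 3.5278 = 6.6097 pm
Final photon energy: E' = hc/λ' = 187.5787 keV

Electron kinetic energy:
K_e = E - E' = 402.3000 - 187.5787 = 214.7213 keV

(Intermediate values are shown rounded; full precision is carried through to the final answer.)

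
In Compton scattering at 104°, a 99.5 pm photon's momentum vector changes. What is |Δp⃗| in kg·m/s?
1.0342e-23 kg·m/s

Photon momentum magnitude is p = h/λ.

Initial momentum:
p₀ = h/λ = 6.6261e-34/9.9500e-11 = 6.6594e-24 kg·m/s

After scattering:
λ' = λ + Δλ = 99.5 + 3.0133 = 102.5133 pm
p' = h/λ' = 6.6261e-34/1.0251e-10 = 6.4636e-24 kg·m/s

Momentum is a vector; the scattered photon's direction makes angle θ = 104° with the incident direction. The magnitude of the vector change Δp⃗ = p⃗₀ − p⃗' is found from the law of cosines:
|Δp⃗|² = p₀² + p'² − 2p₀p'cos θ
|Δp⃗|² = (6.6594e-24)² + (6.4636e-24)² − 2·6.6594e-24·6.4636e-24·cos(104°)
|Δp⃗| = 1.0342e-23 kg·m/s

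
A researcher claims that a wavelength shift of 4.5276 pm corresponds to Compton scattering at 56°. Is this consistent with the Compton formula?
No, inconsistent

Calculate the expected shift for θ = 56°:

Δλ_expected = λ_C(1 - cos(56°))
Δλ_expected = 2.4263 × (1 - cos(56°))
Δλ_expected = 2.4263 × 0.4408
Δλ_expected = 1.0695 pm

Given shift: 4.5276 pm
Expected shift: 1.0695 pm
Difference: 3.4580 pm

The values do not match. The given shift corresponds to θ ≈ 150.0°, not 56°.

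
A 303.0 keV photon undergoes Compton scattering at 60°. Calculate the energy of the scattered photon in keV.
233.7101 keV

First convert energy to wavelength:
λ = hc/E, with hc ≈ 1239.842 keV·pm (i.e. 1239.842 eV·nm)

For E = 303.0 keV = 303000 eV:
λ = 1239.842 keV·pm / 303.0 keV
λ = 4.0919 pm

Calculate the Compton shift:
Δλ = λ_C(1 - cos(60°)) = 2.4263 × 0.5000
Δλ = 1.2132 pm

Final wavelength:
λ' = 4.0919 + 1.2132 = 5.3050 pm

Final energy:
E' = hc/λ' = 1239.842 / 5.3050 = 233.7101 keV

(Intermediate values are shown rounded; full precision is carried through to the final answer.)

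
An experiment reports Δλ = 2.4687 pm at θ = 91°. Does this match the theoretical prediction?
Yes, consistent

Calculate the expected shift for θ = 91°:

Δλ_expected = λ_C(1 - cos(91°))
Δλ_expected = 2.4263 × (1 - cos(91°))
Δλ_expected = 2.4263 × 1.0175
Δλ_expected = 2.4687 pm

Given shift: 2.4687 pm
Expected shift: 2.4687 pm
Difference: 0.0000 pm

The values match. This is consistent with Compton scattering at the stated angle.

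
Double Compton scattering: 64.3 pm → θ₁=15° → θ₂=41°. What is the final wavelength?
64.9778 pm

Apply Compton shift twice:

First scattering at θ₁ = 15°:
Δλ₁ = λ_C(1 - cos(15°))
Δλ₁ = 2.4263 × 0.0341
Δλ₁ = 0.0827 pm

After first scattering:
λ₁ = 64.3 + 0.0827 = 64.3827 pm

Second scattering at θ₂ = 41°:
Δλ₂ = λ_C(1 - cos(41°))
Δλ₂ = 2.4263 × 0.2453
Δλ₂ = 0.5952 pm

Final wavelength:
λ₂ = 64.3827 + 0.5952 = 64.9778 pm

Total shift: Δλ_total = 0.0827 + 0.5952 = 0.6778 pm

(Intermediate values are shown rounded; full precision is carried through to the final answer.)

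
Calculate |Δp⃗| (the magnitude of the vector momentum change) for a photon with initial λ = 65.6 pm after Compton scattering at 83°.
1.3177e-23 kg·m/s

Photon momentum magnitude is p = h/λ.

Initial momentum:
p₀ = h/λ = 6.6261e-34/6.5600e-11 = 1.0101e-23 kg·m/s

After scattering:
λ' = λ + Δλ = 65.6 + 2.1306 = 67.7306 pm
p' = h/λ' = 6.6261e-34/6.7731e-11 = 9.7830e-24 kg·m/s

Momentum is a vector; the scattered photon's direction makes angle θ = 83° with the incident direction. The magnitude of the vector change Δp⃗ = p⃗₀ − p⃗' is found from the law of cosines:
|Δp⃗|² = p₀² + p'² − 2p₀p'cos θ
|Δp⃗|² = (1.0101e-23)² + (9.7830e-24)² − 2·1.0101e-23·9.7830e-24·cos(83°)
|Δp⃗| = 1.3177e-23 kg·m/s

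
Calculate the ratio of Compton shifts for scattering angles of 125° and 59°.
125° produces the larger shift by a factor of 3.245

Calculate both shifts using Δλ = λ_C(1 - cos θ):

For θ₁ = 59°:
Δλ₁ = 2.4263 × (1 - cos(59°))
Δλ₁ = 2.4263 × 0.4850
Δλ₁ = 1.1767 pm

For θ₂ = 125°:
Δλ₂ = 2.4263 × (1 - cos(125°))
Δλ₂ = 2.4263 × 1.5736
Δλ₂ = 3.8180 pm

The 125° angle produces the larger shift.
Ratio: 3.8180/1.1767 = 3.245

(Intermediate values are shown rounded; full precision is carried through to the final answer.)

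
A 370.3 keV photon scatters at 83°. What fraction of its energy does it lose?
0.3889 (or 38.89%)

Calculate initial and final photon energies:

Initial: E₀ = 370.3 keV → λ₀ = 3.3482 pm
Compton shift: Δλ = 2.1306 pm
Final wavelength: λ' = 5.4788 pm
Final energy: E' = 226.2970 keV

Fractional energy loss:
(E₀ - E')/E₀ = (370.3000 - 226.2970)/370.3000
= 144.0030/370.3000
= 0.3889
= 38.89%

(Intermediate values are shown rounded; full precision is carried through to the final answer.)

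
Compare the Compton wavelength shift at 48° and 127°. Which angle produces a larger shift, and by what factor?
127° produces the larger shift by a factor of 4.841

Calculate both shifts using Δλ = λ_C(1 - cos θ):

For θ₁ = 48°:
Δλ₁ = 2.4263 × (1 - cos(48°))
Δλ₁ = 2.4263 × 0.3309
Δλ₁ = 0.8028 pm

For θ₂ = 127°:
Δλ₂ = 2.4263 × (1 - cos(127°))
Δλ₂ = 2.4263 × 1.6018
Δλ₂ = 3.8865 pm

The 127° angle produces the larger shift.
Ratio: 3.8865/0.8028 = 4.841

(Intermediate values are shown rounded; full precision is carried through to the final answer.)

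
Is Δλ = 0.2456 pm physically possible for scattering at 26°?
Yes, consistent

Calculate the expected shift for θ = 26°:

Δλ_expected = λ_C(1 - cos(26°))
Δλ_expected = 2.4263 × (1 - cos(26°))
Δλ_expected = 2.4263 × 0.1012
Δλ_expected = 0.2456 pm

Given shift: 0.2456 pm
Expected shift: 0.2456 pm
Difference: 0.0000 pm

The values match. This is consistent with Compton scattering at the stated angle.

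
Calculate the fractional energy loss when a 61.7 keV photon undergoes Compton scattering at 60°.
0.0569 (or 5.69%)

Calculate initial and final photon energies:

Initial: E₀ = 61.7 keV → λ₀ = 20.0947 pm
Compton shift: Δλ = 1.2132 pm
Final wavelength: λ' = 21.3078 pm
Final energy: E' = 58.1871 keV

Fractional energy loss:
(E₀ - E')/E₀ = (61.7000 - 58.1871)/61.7000
= 3.5129/61.7000
= 0.0569
= 5.69%

(Intermediate values are shown rounded; full precision is carried through to the final answer.)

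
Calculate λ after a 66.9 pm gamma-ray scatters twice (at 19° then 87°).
69.3315 pm

Apply Compton shift twice:

First scattering at θ₁ = 19°:
Δλ₁ = λ_C(1 - cos(19°))
Δλ₁ = 2.4263 × 0.0545
Δλ₁ = 0.1322 pm

After first scattering:
λ₁ = 66.9 + 0.1322 = 67.0322 pm

Second scattering at θ₂ = 87°:
Δλ₂ = λ_C(1 - cos(87°))
Δλ₂ = 2.4263 × 0.9477
Δλ₂ = 2.2993 pm

Final wavelength:
λ₂ = 67.0322 + 2.2993 = 69.3315 pm

Total shift: Δλ_total = 0.1322 + 2.2993 = 2.4315 pm

(Intermediate values are shown rounded; full precision is carried through to the final answer.)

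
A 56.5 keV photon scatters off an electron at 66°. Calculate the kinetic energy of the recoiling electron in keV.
3.4780 keV

By energy conservation: K_e = E_initial - E_final

First find the scattered photon energy:
Initial wavelength: λ = hc/E = 21.9441 pm
Compton shift: Δλ = λ_C(1 - cos(66°)) = 1.4394 pm
Final wavelength: λ' = 21.9441 + 1.4394 = 23.3835 pm
Final photon energy: E' = hc/λ' = 53.0220 keV

Electron kinetic energy:
K_e = E - E' = 56.5000 - 53.0220 = 3.4780 keV

(Intermediate values are shown rounded; full precision is carried through to the final answer.)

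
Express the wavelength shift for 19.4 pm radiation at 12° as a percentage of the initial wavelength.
0.2733%

Calculate the Compton shift:
Δλ = λ_C(1 - cos(12°))
Δλ = 2.4263 × (1 - cos(12°))
Δλ = 2.4263 × 0.0219
Δλ = 0.0530 pm

Percentage change:
(Δλ/λ₀) × 100 = (0.0530/19.4) × 100
= 0.2733%

(Intermediate values are shown rounded; full precision is carried through to the final answer.)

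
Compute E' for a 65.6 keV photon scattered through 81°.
59.1901 keV

First convert energy to wavelength:
λ = hc/E, with hc ≈ 1239.842 keV·pm (i.e. 1239.842 eV·nm)

For E = 65.6 keV = 65600 eV:
λ = 1239.842 keV·pm / 65.6 keV
λ = 18.9000 pm

Calculate the Compton shift:
Δλ = λ_C(1 - cos(81°)) = 2.4263 × 0.8436
Δλ = 2.0468 pm

Final wavelength:
λ' = 18.9000 + 2.0468 = 20.9468 pm

Final energy:
E' = hc/λ' = 1239.842 / 20.9468 = 59.1901 keV

(Intermediate values are shown rounded; full precision is carried through to the final answer.)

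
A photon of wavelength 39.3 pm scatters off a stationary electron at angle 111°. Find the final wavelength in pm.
42.5958 pm

Using the Compton scattering formula:
λ' = λ + Δλ = λ + λ_C(1 - cos θ)

Given:
- Initial wavelength λ = 39.3 pm
- Scattering angle θ = 111°
- Compton wavelength λ_C ≈ 2.4263 pm

Calculate the shift:
Δλ = 2.4263 × (1 - cos(111°))
Δλ = 2.4263 × 1.3584
Δλ = 3.2958 pm

Final wavelength:
λ' = 39.3 + 3.2958 = 42.5958 pm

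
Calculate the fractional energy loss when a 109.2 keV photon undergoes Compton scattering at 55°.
0.0835 (or 8.35%)

Calculate initial and final photon energies:

Initial: E₀ = 109.2 keV → λ₀ = 11.3539 pm
Compton shift: Δλ = 1.0346 pm
Final wavelength: λ' = 12.3885 pm
Final energy: E' = 100.0801 keV

Fractional energy loss:
(E₀ - E')/E₀ = (109.2000 - 100.0801)/109.2000
= 9.1199/109.2000
= 0.0835
= 8.35%

(Intermediate values are shown rounded; full precision is carried through to the final answer.)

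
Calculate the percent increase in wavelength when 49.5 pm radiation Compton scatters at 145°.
8.9168%

Calculate the Compton shift:
Δλ = λ_C(1 - cos(145°))
Δλ = 2.4263 × (1 - cos(145°))
Δλ = 2.4263 × 1.8192
Δλ = 4.4138 pm

Percentage change:
(Δλ/λ₀) × 100 = (4.4138/49.5) × 100
= 8.9168%

(Intermediate values are shown rounded; full precision is carried through to the final answer.)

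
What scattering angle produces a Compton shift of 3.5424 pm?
117.39°

From the Compton formula Δλ = λ_C(1 - cos θ), we can solve for θ:

cos θ = 1 - Δλ/λ_C

Given:
- Δλ = 3.5424 pm
- λ_C = h/(m_e·c) ≈ 2.42631024 pm

cos θ = 1 - 3.5424/2.42631024
cos θ = 1 - 1.459995
cos θ = -0.459995

θ = arccos(-0.459995)
θ = 117.39°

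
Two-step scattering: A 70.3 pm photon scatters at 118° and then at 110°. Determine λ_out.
77.1216 pm

Apply Compton shift twice:

First scattering at θ₁ = 118°:
Δλ₁ = λ_C(1 - cos(118°))
Δλ₁ = 2.4263 × 1.4695
Δλ₁ = 3.5654 pm

After first scattering:
λ₁ = 70.3 + 3.5654 = 73.8654 pm

Second scattering at θ₂ = 110°:
Δλ₂ = λ_C(1 - cos(110°))
Δλ₂ = 2.4263 × 1.3420
Δλ₂ = 3.2562 pm

Final wavelength:
λ₂ = 73.8654 + 3.2562 = 77.1216 pm

Total shift: Δλ_total = 3.5654 + 3.2562 = 6.8216 pm

(Intermediate values are shown rounded; full precision is carried through to the final answer.)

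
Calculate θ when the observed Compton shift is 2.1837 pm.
84.26°

From the Compton formula Δλ = λ_C(1 - cos θ), we can solve for θ:

cos θ = 1 - Δλ/λ_C

Given:
- Δλ = 2.1837 pm
- λ_C = h/(m_e·c) ≈ 2.42631024 pm

cos θ = 1 - 2.1837/2.42631024
cos θ = 1 - 0.900009
cos θ = 0.099991

θ = arccos(0.099991)
θ = 84.26°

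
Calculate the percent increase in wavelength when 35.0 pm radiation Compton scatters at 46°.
2.1167%

Calculate the Compton shift:
Δλ = λ_C(1 - cos(46°))
Δλ = 2.4263 × (1 - cos(46°))
Δλ = 2.4263 × 0.3053
Δλ = 0.7409 pm

Percentage change:
(Δλ/λ₀) × 100 = (0.7409/35.0) × 100
= 2.1167%

(Intermediate values are shown rounded; full precision is carried through to the final answer.)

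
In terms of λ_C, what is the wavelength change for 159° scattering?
1.9336 λ_C

The Compton shift formula is:
Δλ = λ_C(1 - cos θ)

Dividing both sides by λ_C:
Δλ/λ_C = 1 - cos θ

For θ = 159°:
Δλ/λ_C = 1 - cos(159°)
Δλ/λ_C = 1 - -0.9336
Δλ/λ_C = 1.9336

This means the shift is 1.9336 × λ_C = 4.6915 pm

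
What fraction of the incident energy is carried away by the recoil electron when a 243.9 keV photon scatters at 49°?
0.1410 (or 14.10%)

Calculate initial and final photon energies:

Initial: E₀ = 243.9 keV → λ₀ = 5.0834 pm
Compton shift: Δλ = 0.8345 pm
Final wavelength: λ' = 5.9179 pm
Final energy: E' = 209.5067 keV

Fractional energy loss:
(E₀ - E')/E₀ = (243.9000 - 209.5067)/243.9000
= 34.3933/243.9000
= 0.1410
= 14.10%

(Intermediate values are shown rounded; full precision is carried through to the final answer.)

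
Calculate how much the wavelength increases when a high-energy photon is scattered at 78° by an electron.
1.9219 pm

Using the Compton scattering formula:
Δλ = λ_C(1 - cos θ)

where λ_C = h/(m_e·c) ≈ 2.4263 pm is the Compton wavelength of an electron.

For θ = 78°:
cos(78°) = 0.2079
1 - cos(78°) = 0.7921

Δλ = 2.4263 × 0.7921
Δλ = 1.9219 pm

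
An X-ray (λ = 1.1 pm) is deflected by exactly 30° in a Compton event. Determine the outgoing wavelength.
1.4251 pm

Using the Compton formula: λ' = λ + λ_C(1 − cos θ)

For θ = 30°, cos θ = √3/2 (exact) ≈ 0.8660, so:
1 − cos 30° = 1 − (√3/2) ≈ 0.1340

Δλ = λ_C × 0.1340 = 2.4263 × 0.1340 = 0.3251 pm

λ' = 1.1 + 0.3251 = 1.4251 pm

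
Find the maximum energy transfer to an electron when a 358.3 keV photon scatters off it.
209.1544 keV

Maximum energy transfer occurs at θ = 180° (backscattering).

Initial photon: E₀ = 358.3 keV → λ₀ = 3.4603 pm

Maximum Compton shift (at 180°):
Δλ_max = 2λ_C = 2 × 2.4263 = 4.8526 pm

Final wavelength:
λ' = 3.4603 + 4.8526 = 8.3130 pm

Minimum photon energy (maximum energy to electron):
E'_min = hc/λ' = 149.1456 keV

Maximum electron kinetic energy:
K_max = E₀ - E'_min = 358.3000 - 149.1456 = 209.1544 keV

(Intermediate values are shown rounded; full precision is carried through to the final answer.)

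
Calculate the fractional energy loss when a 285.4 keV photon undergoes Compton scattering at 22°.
0.0391 (or 3.91%)

Calculate initial and final photon energies:

Initial: E₀ = 285.4 keV → λ₀ = 4.3442 pm
Compton shift: Δλ = 0.1767 pm
Final wavelength: λ' = 4.5209 pm
Final energy: E' = 274.2467 keV

Fractional energy loss:
(E₀ - E')/E₀ = (285.4000 - 274.2467)/285.4000
= 11.1533/285.4000
= 0.0391
= 3.91%

(Intermediate values are shown rounded; full precision is carried through to the final answer.)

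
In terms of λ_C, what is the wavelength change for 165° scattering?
1.9659 λ_C

The Compton shift formula is:
Δλ = λ_C(1 - cos θ)

Dividing both sides by λ_C:
Δλ/λ_C = 1 - cos θ

For θ = 165°:
Δλ/λ_C = 1 - cos(165°)
Δλ/λ_C = 1 - -0.9659
Δλ/λ_C = 1.9659

This means the shift is 1.9659 × λ_C = 4.7699 pm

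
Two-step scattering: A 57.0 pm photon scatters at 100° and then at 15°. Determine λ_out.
59.9303 pm

Apply Compton shift twice:

First scattering at θ₁ = 100°:
Δλ₁ = λ_C(1 - cos(100°))
Δλ₁ = 2.4263 × 1.1736
Δλ₁ = 2.8476 pm

After first scattering:
λ₁ = 57.0 + 2.8476 = 59.8476 pm

Second scattering at θ₂ = 15°:
Δλ₂ = λ_C(1 - cos(15°))
Δλ₂ = 2.4263 × 0.0341
Δλ₂ = 0.0827 pm

Final wavelength:
λ₂ = 59.8476 + 0.0827 = 59.9303 pm

Total shift: Δλ_total = 2.8476 + 0.0827 = 2.9303 pm

(Intermediate values are shown rounded; full precision is carried through to the final answer.)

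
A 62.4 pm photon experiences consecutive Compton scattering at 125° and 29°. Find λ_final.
66.5222 pm

Apply Compton shift twice:

First scattering at θ₁ = 125°:
Δλ₁ = λ_C(1 - cos(125°))
Δλ₁ = 2.4263 × 1.5736
Δλ₁ = 3.8180 pm

After first scattering:
λ₁ = 62.4 + 3.8180 = 66.2180 pm

Second scattering at θ₂ = 29°:
Δλ₂ = λ_C(1 - cos(29°))
Δλ₂ = 2.4263 × 0.1254
Δλ₂ = 0.3042 pm

Final wavelength:
λ₂ = 66.2180 + 0.3042 = 66.5222 pm

Total shift: Δλ_total = 3.8180 + 0.3042 = 4.1222 pm

(Intermediate values are shown rounded; full precision is carried through to the final answer.)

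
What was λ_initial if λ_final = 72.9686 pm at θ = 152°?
68.4000 pm

From λ' = λ + Δλ, we have λ = λ' - Δλ

First calculate the Compton shift:
Δλ = λ_C(1 - cos θ)
Δλ = 2.4263 × (1 - cos(152°))
Δλ = 2.4263 × 1.8829
Δλ = 4.5686 pm

Initial wavelength:
λ = λ' - Δλ
λ = 72.9686 - 4.5686
λ = 68.4000 pm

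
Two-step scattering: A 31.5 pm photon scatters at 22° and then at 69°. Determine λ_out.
33.2335 pm

Apply Compton shift twice:

First scattering at θ₁ = 22°:
Δλ₁ = λ_C(1 - cos(22°))
Δλ₁ = 2.4263 × 0.0728
Δλ₁ = 0.1767 pm

After first scattering:
λ₁ = 31.5 + 0.1767 = 31.6767 pm

Second scattering at θ₂ = 69°:
Δλ₂ = λ_C(1 - cos(69°))
Δλ₂ = 2.4263 × 0.6416
Δλ₂ = 1.5568 pm

Final wavelength:
λ₂ = 31.6767 + 1.5568 = 33.2335 pm

Total shift: Δλ_total = 0.1767 + 1.5568 = 1.7335 pm

(Intermediate values are shown rounded; full precision is carried through to the final answer.)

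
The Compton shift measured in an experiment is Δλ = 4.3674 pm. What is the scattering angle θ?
143.13°

From the Compton formula Δλ = λ_C(1 - cos θ), we can solve for θ:

cos θ = 1 - Δλ/λ_C

Given:
- Δλ = 4.3674 pm
- λ_C = h/(m_e·c) ≈ 2.42631024 pm

cos θ = 1 - 4.3674/2.42631024
cos θ = 1 - 1.800017
cos θ = -0.800017

θ = arccos(-0.800017)
θ = 143.13°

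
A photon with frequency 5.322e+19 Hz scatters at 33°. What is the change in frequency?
3.458e+18 Hz (decrease)

Convert frequency to wavelength (c = 299792458 m/s):
λ₀ = c/f₀ = 299792458/5.322e+19 = 5.6330789e-12 m = 5.6331 pm

Calculate Compton shift:
Δλ = λ_C(1 - cos(33°)) = 0.3914 pm

Final wavelength:
λ' = λ₀ + Δλ = 5.6331 + 0.3914 = 6.0245 pm

Final frequency:
f' = c/λ' = 299792458/6.0245141e-12 = 4.9762097e+19 Hz

Frequency shift (decrease):
Δf = f₀ - f' = 5.322e+19 - 4.9762097e+19 = 3.458e+18 Hz

(Intermediate values are shown rounded; full precision is carried through to the final answer.)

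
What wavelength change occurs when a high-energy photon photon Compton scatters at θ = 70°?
1.5965 pm

Using the Compton scattering formula:
Δλ = λ_C(1 - cos θ)

where λ_C = h/(m_e·c) ≈ 2.4263 pm is the Compton wavelength of an electron.

For θ = 70°:
cos(70°) = 0.3420
1 - cos(70°) = 0.6580

Δλ = 2.4263 × 0.6580
Δλ = 1.5965 pm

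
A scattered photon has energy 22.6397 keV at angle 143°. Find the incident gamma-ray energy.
24.6000 keV

Convert final energy to wavelength (hc ≈ 1239.842 keV·pm):
λ' = hc/E' = 1239.842 / 22.6397 = 54.7641 pm

Calculate the Compton shift:
Δλ = λ_C(1 - cos(143°))
Δλ = 2.4263 × (1 - cos(143°))
Δλ = 4.3640 pm

Initial wavelength:
λ = λ' - Δλ = 54.7641 - 4.3640 = 50.4000 pm

Initial energy:
E = hc/λ = 1239.842 / 50.4000 = 24.6000 keV

(Intermediate values are shown rounded; full precision is carried through to the final answer.)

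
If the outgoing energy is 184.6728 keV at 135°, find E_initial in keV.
482.1001 keV

Convert final energy to wavelength (hc ≈ 1239.842 keV·pm):
λ' = hc/E' = 1239.842 / 184.6728 = 6.7137 pm

Calculate the Compton shift:
Δλ = λ_C(1 - cos(135°))
Δλ = 2.4263 × (1 - cos(135°))
Δλ = 4.1420 pm

Initial wavelength:
λ = λ' - Δλ = 6.7137 - 4.1420 = 2.5718 pm

Initial energy:
E = hc/λ = 1239.842 / 2.5718 = 482.1001 keV

(Intermediate values are shown rounded; full precision is carried through to the final answer.)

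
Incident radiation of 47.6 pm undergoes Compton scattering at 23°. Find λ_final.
47.7929 pm

Using the Compton scattering formula:
λ' = λ + Δλ = λ + λ_C(1 - cos θ)

Given:
- Initial wavelength λ = 47.6 pm
- Scattering angle θ = 23°
- Compton wavelength λ_C ≈ 2.4263 pm

Calculate the shift:
Δλ = 2.4263 × (1 - cos(23°))
Δλ = 2.4263 × 0.0795
Δλ = 0.1929 pm

Final wavelength:
λ' = 47.6 + 0.1929 = 47.7929 pm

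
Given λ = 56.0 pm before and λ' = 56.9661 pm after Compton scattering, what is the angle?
53.00°

First find the wavelength shift:
Δλ = λ' - λ = 56.9661 - 56.0 = 0.9661 pm

Using Δλ = λ_C(1 - cos θ), with λ_C = h/(m_e·c) ≈ 2.42631024 pm:
cos θ = 1 - Δλ/λ_C
cos θ = 1 - 0.9661/2.42631024
cos θ = 0.601823

θ = arccos(0.601823)
θ = 53.00°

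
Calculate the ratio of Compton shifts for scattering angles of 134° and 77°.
134° produces the larger shift by a factor of 2.187

Calculate both shifts using Δλ = λ_C(1 - cos θ):

For θ₁ = 77°:
Δλ₁ = 2.4263 × (1 - cos(77°))
Δλ₁ = 2.4263 × 0.7750
Δλ₁ = 1.8805 pm

For θ₂ = 134°:
Δλ₂ = 2.4263 × (1 - cos(134°))
Δλ₂ = 2.4263 × 1.6947
Δλ₂ = 4.1118 pm

The 134° angle produces the larger shift.
Ratio: 4.1118/1.8805 = 2.187

(Intermediate values are shown rounded; full precision is carried through to the final answer.)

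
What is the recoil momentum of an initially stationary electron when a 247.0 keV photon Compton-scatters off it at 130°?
1.8795e-22 kg·m/s

The electron is initially at rest, so by conservation of momentum:
p⃗_e = p⃗₀ − p⃗'  (incident photon momentum minus scattered photon momentum)

Photon momentum magnitudes (p = h/λ = E/c):
λ₀ = hc/E₀ = 5.0196 pm → p₀ = h/λ₀ = 1.3200e-22 kg·m/s
Δλ = λ_C(1 − cos 130°) = 3.9859 pm
λ' = 9.0055 pm → p' = h/λ' = 7.3578e-23 kg·m/s

The scattered photon makes angle θ = 130° with the incident direction, so by the law of cosines:
|p⃗_e|² = p₀² + p'² − 2p₀p'cos θ
|p⃗_e|² = (1.3200e-22)² + (7.3578e-23)² − 2·1.3200e-22·7.3578e-23·cos(130°)
|p⃗_e| = 1.8795e-22 kg·m/s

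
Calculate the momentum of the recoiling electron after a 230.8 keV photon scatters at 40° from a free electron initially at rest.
8.1102e-23 kg·m/s

The electron is initially at rest, so by conservation of momentum:
p⃗_e = p⃗₀ − p⃗'  (incident photon momentum minus scattered photon momentum)

Photon momentum magnitudes (p = h/λ = E/c):
λ₀ = hc/E₀ = 5.3719 pm → p₀ = h/λ₀ = 1.2335e-22 kg·m/s
Δλ = λ_C(1 − cos 40°) = 0.5676 pm
λ' = 5.9396 pm → p' = h/λ' = 1.1156e-22 kg·m/s

The scattered photon makes angle θ = 40° with the incident direction, so by the law of cosines:
|p⃗_e|² = p₀² + p'² − 2p₀p'cos θ
|p⃗_e|² = (1.2335e-22)² + (1.1156e-22)² − 2·1.2335e-22·1.1156e-22·cos(40°)
|p⃗_e| = 8.1102e-23 kg·m/s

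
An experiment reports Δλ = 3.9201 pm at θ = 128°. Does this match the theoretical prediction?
Yes, consistent

Calculate the expected shift for θ = 128°:

Δλ_expected = λ_C(1 - cos(128°))
Δλ_expected = 2.4263 × (1 - cos(128°))
Δλ_expected = 2.4263 × 1.6157
Δλ_expected = 3.9201 pm

Given shift: 3.9201 pm
Expected shift: 3.9201 pm
Difference: 0.0000 pm

The values match. This is consistent with Compton scattering at the stated angle.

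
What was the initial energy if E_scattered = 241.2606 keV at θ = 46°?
281.9000 keV

Convert final energy to wavelength (hc ≈ 1239.842 keV·pm):
λ' = hc/E' = 1239.842 / 241.2606 = 5.1390 pm

Calculate the Compton shift:
Δλ = λ_C(1 - cos(46°))
Δλ = 2.4263 × (1 - cos(46°))
Δλ = 0.7409 pm

Initial wavelength:
λ = λ' - Δλ = 5.1390 - 0.7409 = 4.3982 pm

Initial energy:
E = hc/λ = 1239.842 / 4.3982 = 281.9000 keV

(Intermediate values are shown rounded; full precision is carried through to the final answer.)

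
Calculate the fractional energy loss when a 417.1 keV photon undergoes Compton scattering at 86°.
0.4316 (or 43.16%)

Calculate initial and final photon energies:

Initial: E₀ = 417.1 keV → λ₀ = 2.9725 pm
Compton shift: Δλ = 2.2571 pm
Final wavelength: λ' = 5.2296 pm
Final energy: E' = 237.0821 keV

Fractional energy loss:
(E₀ - E')/E₀ = (417.1000 - 237.0821)/417.1000
= 180.0179/417.1000
= 0.4316
= 43.16%

(Intermediate values are shown rounded; full precision is carried through to the final answer.)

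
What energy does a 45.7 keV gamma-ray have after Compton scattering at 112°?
40.6969 keV

First convert energy to wavelength:
λ = hc/E, with hc ≈ 1239.842 keV·pm (i.e. 1239.842 eV·nm)

For E = 45.7 keV = 45700 eV:
λ = 1239.842 keV·pm / 45.7 keV
λ = 27.1300 pm

Calculate the Compton shift:
Δλ = λ_C(1 - cos(112°)) = 2.4263 × 1.3746
Δλ = 3.3352 pm

Final wavelength:
λ' = 27.1300 + 3.3352 = 30.4652 pm

Final energy:
E' = hc/λ' = 1239.842 / 30.4652 = 40.6969 keV

(Intermediate values are shown rounded; full precision is carried through to the final answer.)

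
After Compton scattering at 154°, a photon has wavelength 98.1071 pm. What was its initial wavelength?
93.5000 pm

From λ' = λ + Δλ, we have λ = λ' - Δλ

First calculate the Compton shift:
Δλ = λ_C(1 - cos θ)
Δλ = 2.4263 × (1 - cos(154°))
Δλ = 2.4263 × 1.8988
Δλ = 4.6071 pm

Initial wavelength:
λ = λ' - Δλ
λ = 98.1071 - 4.6071
λ = 93.5000 pm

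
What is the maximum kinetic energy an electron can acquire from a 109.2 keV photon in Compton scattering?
32.6972 keV

Maximum energy transfer occurs at θ = 180° (backscattering).

Initial photon: E₀ = 109.2 keV → λ₀ = 11.3539 pm

Maximum Compton shift (at 180°):
Δλ_max = 2λ_C = 2 × 2.4263 = 4.8526 pm

Final wavelength:
λ' = 11.3539 + 4.8526 = 16.2065 pm

Minimum photon energy (maximum energy to electron):
E'_min = hc/λ' = 76.5028 keV

Maximum electron kinetic energy:
K_max = E₀ - E'_min = 109.2000 - 76.5028 = 32.6972 keV

(Intermediate values are shown rounded; full precision is carried through to the final answer.)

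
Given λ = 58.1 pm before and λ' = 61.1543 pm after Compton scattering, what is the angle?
105.00°

First find the wavelength shift:
Δλ = λ' - λ = 61.1543 - 58.1 = 3.0543 pm

Using Δλ = λ_C(1 - cos θ), with λ_C = h/(m_e·c) ≈ 2.42631024 pm:
cos θ = 1 - Δλ/λ_C
cos θ = 1 - 3.0543/2.42631024
cos θ = -0.258825

θ = arccos(-0.258825)
θ = 105.00°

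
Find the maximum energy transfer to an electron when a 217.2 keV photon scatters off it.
99.8009 keV

Maximum energy transfer occurs at θ = 180° (backscattering).

Initial photon: E₀ = 217.2 keV → λ₀ = 5.7083 pm

Maximum Compton shift (at 180°):
Δλ_max = 2λ_C = 2 × 2.4263 = 4.8526 pm

Final wavelength:
λ' = 5.7083 + 4.8526 = 10.5609 pm

Minimum photon energy (maximum energy to electron):
E'_min = hc/λ' = 117.3991 keV

Maximum electron kinetic energy:
K_max = E₀ - E'_min = 217.2000 - 117.3991 = 99.8009 keV

(Intermediate values are shown rounded; full precision is carried through to the final answer.)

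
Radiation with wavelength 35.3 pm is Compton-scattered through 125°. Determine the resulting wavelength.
39.1180 pm

Using the Compton scattering formula:
λ' = λ + Δλ = λ + λ_C(1 - cos θ)

Given:
- Initial wavelength λ = 35.3 pm
- Scattering angle θ = 125°
- Compton wavelength λ_C ≈ 2.4263 pm

Calculate the shift:
Δλ = 2.4263 × (1 - cos(125°))
Δλ = 2.4263 × 1.5736
Δλ = 3.8180 pm

Final wavelength:
λ' = 35.3 + 3.8180 = 39.1180 pm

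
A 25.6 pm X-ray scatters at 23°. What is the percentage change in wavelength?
0.7534%

Calculate the Compton shift:
Δλ = λ_C(1 - cos(23°))
Δλ = 2.4263 × (1 - cos(23°))
Δλ = 2.4263 × 0.0795
Δλ = 0.1929 pm

Percentage change:
(Δλ/λ₀) × 100 = (0.1929/25.6) × 100
= 0.7534%

(Intermediate values are shown rounded; full precision is carried through to the final answer.)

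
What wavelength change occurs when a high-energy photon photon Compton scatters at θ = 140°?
4.2850 pm

Using the Compton scattering formula:
Δλ = λ_C(1 - cos θ)

where λ_C = h/(m_e·c) ≈ 2.4263 pm is the Compton wavelength of an electron.

For θ = 140°:
cos(140°) = -0.7660
1 - cos(140°) = 1.7660

Δλ = 2.4263 × 1.7660
Δλ = 4.2850 pm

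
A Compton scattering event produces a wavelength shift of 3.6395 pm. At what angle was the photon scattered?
120.00°

From the Compton formula Δλ = λ_C(1 - cos θ), we can solve for θ:

cos θ = 1 - Δλ/λ_C

Given:
- Δλ = 3.6395 pm
- λ_C = h/(m_e·c) ≈ 2.42631024 pm

cos θ = 1 - 3.6395/2.42631024
cos θ = 1 - 1.500014
cos θ = -0.500014

θ = arccos(-0.500014)
θ = 120.00°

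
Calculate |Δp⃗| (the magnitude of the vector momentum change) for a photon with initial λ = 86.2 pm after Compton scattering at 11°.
1.4731e-24 kg·m/s

Photon momentum magnitude is p = h/λ.

Initial momentum:
p₀ = h/λ = 6.6261e-34/8.6200e-11 = 7.6869e-24 kg·m/s

After scattering:
λ' = λ + Δλ = 86.2 + 0.0446 = 86.2446 pm
p' = h/λ' = 6.6261e-34/8.6245e-11 = 7.6829e-24 kg·m/s

Momentum is a vector; the scattered photon's direction makes angle θ = 11° with the incident direction. The magnitude of the vector change Δp⃗ = p⃗₀ − p⃗' is found from the law of cosines:
|Δp⃗|² = p₀² + p'² − 2p₀p'cos θ
|Δp⃗|² = (7.6869e-24)² + (7.6829e-24)² − 2·7.6869e-24·7.6829e-24·cos(11°)
|Δp⃗| = 1.4731e-24 kg·m/s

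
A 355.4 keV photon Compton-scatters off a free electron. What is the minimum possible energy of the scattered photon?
148.6407 keV (at θ = 180°)

The scattered photon has minimum energy when its wavelength is maximum, i.e., when the Compton shift Δλ = λ_C(1 − cos θ) is maximum. This occurs at θ = 180° (backscattering), giving Δλ_max = 2λ_C = 4.8526 pm.

Initial wavelength: λ₀ = hc/E₀ = 3.4886 pm
Maximum final wavelength: λ'_max = λ₀ + 2λ_C = 3.4886 + 4.8526 = 8.3412 pm
Minimum final energy: E'_min = hc/λ'_max = 148.6407 keV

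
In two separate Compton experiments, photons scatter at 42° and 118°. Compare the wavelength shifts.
118° produces the larger shift by a factor of 5.721

Calculate both shifts using Δλ = λ_C(1 - cos θ):

For θ₁ = 42°:
Δλ₁ = 2.4263 × (1 - cos(42°))
Δλ₁ = 2.4263 × 0.2569
Δλ₁ = 0.6232 pm

For θ₂ = 118°:
Δλ₂ = 2.4263 × (1 - cos(118°))
Δλ₂ = 2.4263 × 1.4695
Δλ₂ = 3.5654 pm

The 118° angle produces the larger shift.
Ratio: 3.5654/0.6232 = 5.721

(Intermediate values are shown rounded; full precision is carried through to the final answer.)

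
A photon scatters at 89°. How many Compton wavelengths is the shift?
0.9825 λ_C

The Compton shift formula is:
Δλ = λ_C(1 - cos θ)

Dividing both sides by λ_C:
Δλ/λ_C = 1 - cos θ

For θ = 89°:
Δλ/λ_C = 1 - cos(89°)
Δλ/λ_C = 1 - 0.0175
Δλ/λ_C = 0.9825

This means the shift is 0.9825 × λ_C = 2.3840 pm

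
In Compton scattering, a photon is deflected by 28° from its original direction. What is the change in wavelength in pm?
0.2840 pm

Using the Compton scattering formula:
Δλ = λ_C(1 - cos θ)

where λ_C = h/(m_e·c) ≈ 2.4263 pm is the Compton wavelength of an electron.

For θ = 28°:
cos(28°) = 0.8829
1 - cos(28°) = 0.1171

Δλ = 2.4263 × 0.1171
Δλ = 0.2840 pm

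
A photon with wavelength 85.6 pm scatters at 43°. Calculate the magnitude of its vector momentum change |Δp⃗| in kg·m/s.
5.6528e-24 kg·m/s

Photon momentum magnitude is p = h/λ.

Initial momentum:
p₀ = h/λ = 6.6261e-34/8.5600e-11 = 7.7407e-24 kg·m/s

After scattering:
λ' = λ + Δλ = 85.6 + 0.6518 = 86.2518 pm
p' = h/λ' = 6.6261e-34/8.6252e-11 = 7.6822e-24 kg·m/s

Momentum is a vector; the scattered photon's direction makes angle θ = 43° with the incident direction. The magnitude of the vector change Δp⃗ = p⃗₀ − p⃗' is found from the law of cosines:
|Δp⃗|² = p₀² + p'² − 2p₀p'cos θ
|Δp⃗|² = (7.7407e-24)² + (7.6822e-24)² − 2·7.7407e-24·7.6822e-24·cos(43°)
|Δp⃗| = 5.6528e-24 kg·m/s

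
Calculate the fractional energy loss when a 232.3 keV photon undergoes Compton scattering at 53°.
0.1533 (or 15.33%)

Calculate initial and final photon energies:

Initial: E₀ = 232.3 keV → λ₀ = 5.3372 pm
Compton shift: Δλ = 0.9661 pm
Final wavelength: λ' = 6.3034 pm
Final energy: E' = 196.6952 keV

Fractional energy loss:
(E₀ - E')/E₀ = (232.3000 - 196.6952)/232.3000
= 35.6048/232.3000
= 0.1533
= 15.33%

(Intermediate values are shown rounded; full precision is carried through to the final answer.)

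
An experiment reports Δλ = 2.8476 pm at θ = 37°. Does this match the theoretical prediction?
No, inconsistent

Calculate the expected shift for θ = 37°:

Δλ_expected = λ_C(1 - cos(37°))
Δλ_expected = 2.4263 × (1 - cos(37°))
Δλ_expected = 2.4263 × 0.2014
Δλ_expected = 0.4886 pm

Given shift: 2.8476 pm
Expected shift: 0.4886 pm
Difference: 2.3591 pm

The values do not match. The given shift corresponds to θ ≈ 100.0°, not 37°.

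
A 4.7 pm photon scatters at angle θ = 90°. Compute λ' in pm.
7.1263 pm

Using the Compton scattering formula:
λ' = λ + Δλ = λ + λ_C(1 - cos θ)

Given:
- Initial wavelength λ = 4.7 pm
- Scattering angle θ = 90°
- Compton wavelength λ_C ≈ 2.4263 pm

Calculate the shift:
Δλ = 2.4263 × (1 - cos(90°))
Δλ = 2.4263 × 1.0000
Δλ = 2.4263 pm

Final wavelength:
λ' = 4.7 + 2.4263 = 7.1263 pm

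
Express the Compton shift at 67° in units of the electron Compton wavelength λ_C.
0.6093 λ_C

The Compton shift formula is:
Δλ = λ_C(1 - cos θ)

Dividing both sides by λ_C:
Δλ/λ_C = 1 - cos θ

For θ = 67°:
Δλ/λ_C = 1 - cos(67°)
Δλ/λ_C = 1 - 0.3907
Δλ/λ_C = 0.6093

This means the shift is 0.6093 × λ_C = 1.4783 pm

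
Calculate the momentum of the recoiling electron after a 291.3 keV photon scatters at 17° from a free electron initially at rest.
4.5616e-23 kg·m/s

The electron is initially at rest, so by conservation of momentum:
p⃗_e = p⃗₀ − p⃗'  (incident photon momentum minus scattered photon momentum)

Photon momentum magnitudes (p = h/λ = E/c):
λ₀ = hc/E₀ = 4.2562 pm → p₀ = h/λ₀ = 1.5568e-22 kg·m/s
Δλ = λ_C(1 − cos 17°) = 0.1060 pm
λ' = 4.3623 pm → p' = h/λ' = 1.5190e-22 kg·m/s

The scattered photon makes angle θ = 17° with the incident direction, so by the law of cosines:
|p⃗_e|² = p₀² + p'² − 2p₀p'cos θ
|p⃗_e|² = (1.5568e-22)² + (1.5190e-22)² − 2·1.5568e-22·1.5190e-22·cos(17°)
|p⃗_e| = 4.5616e-23 kg·m/s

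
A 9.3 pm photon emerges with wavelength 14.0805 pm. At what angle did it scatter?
166.00°

First find the wavelength shift:
Δλ = λ' - λ = 14.0805 - 9.3 = 4.7805 pm

Using Δλ = λ_C(1 - cos θ), with λ_C = h/(m_e·c) ≈ 2.42631024 pm:
cos θ = 1 - Δλ/λ_C
cos θ = 1 - 4.7805/2.42631024
cos θ = -0.970276

θ = arccos(-0.970276)
θ = 166.00°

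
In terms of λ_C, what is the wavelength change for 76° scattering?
0.7581 λ_C

The Compton shift formula is:
Δλ = λ_C(1 - cos θ)

Dividing both sides by λ_C:
Δλ/λ_C = 1 - cos θ

For θ = 76°:
Δλ/λ_C = 1 - cos(76°)
Δλ/λ_C = 1 - 0.2419
Δλ/λ_C = 0.7581

This means the shift is 0.7581 × λ_C = 1.8393 pm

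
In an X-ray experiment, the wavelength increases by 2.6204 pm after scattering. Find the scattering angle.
94.59°

From the Compton formula Δλ = λ_C(1 - cos θ), we can solve for θ:

cos θ = 1 - Δλ/λ_C

Given:
- Δλ = 2.6204 pm
- λ_C = h/(m_e·c) ≈ 2.42631024 pm

cos θ = 1 - 2.6204/2.42631024
cos θ = 1 - 1.079994
cos θ = -0.079994

θ = arccos(-0.079994)
θ = 94.59°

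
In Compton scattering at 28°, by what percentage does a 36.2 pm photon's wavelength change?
0.7845%

Calculate the Compton shift:
Δλ = λ_C(1 - cos(28°))
Δλ = 2.4263 × (1 - cos(28°))
Δλ = 2.4263 × 0.1171
Δλ = 0.2840 pm

Percentage change:
(Δλ/λ₀) × 100 = (0.2840/36.2) × 100
= 0.7845%

(Intermediate values are shown rounded; full precision is carried through to the final answer.)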